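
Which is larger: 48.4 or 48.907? 48.907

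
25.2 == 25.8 False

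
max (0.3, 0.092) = 0.3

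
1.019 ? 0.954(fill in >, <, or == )>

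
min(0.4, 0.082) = 0.082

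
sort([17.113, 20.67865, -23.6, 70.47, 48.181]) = [-23.6, 17.113, 20.67865, 48.181, 70.47]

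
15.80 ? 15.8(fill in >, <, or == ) ==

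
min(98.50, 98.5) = 98.50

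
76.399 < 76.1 False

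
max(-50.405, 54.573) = 54.573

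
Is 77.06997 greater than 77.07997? No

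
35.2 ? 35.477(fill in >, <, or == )<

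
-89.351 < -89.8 False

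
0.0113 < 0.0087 False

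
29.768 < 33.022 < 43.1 True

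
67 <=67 True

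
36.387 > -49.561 True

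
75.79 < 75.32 False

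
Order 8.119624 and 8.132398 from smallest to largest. 8.119624,8.132398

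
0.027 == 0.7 False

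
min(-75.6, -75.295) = -75.6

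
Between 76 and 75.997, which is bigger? 76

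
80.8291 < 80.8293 True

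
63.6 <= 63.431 False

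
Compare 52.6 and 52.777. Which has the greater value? 52.777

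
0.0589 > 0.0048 True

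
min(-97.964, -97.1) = -97.964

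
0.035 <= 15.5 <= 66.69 True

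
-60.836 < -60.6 True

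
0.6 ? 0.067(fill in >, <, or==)>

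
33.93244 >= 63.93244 False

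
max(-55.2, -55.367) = -55.2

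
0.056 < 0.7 True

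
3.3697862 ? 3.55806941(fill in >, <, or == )<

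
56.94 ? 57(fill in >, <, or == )<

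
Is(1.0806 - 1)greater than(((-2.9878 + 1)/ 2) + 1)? Yes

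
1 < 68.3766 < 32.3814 False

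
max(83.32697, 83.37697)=83.37697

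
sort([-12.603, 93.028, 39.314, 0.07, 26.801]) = [-12.603, 0.07, 26.801, 39.314, 93.028]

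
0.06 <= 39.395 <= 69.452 True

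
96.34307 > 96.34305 True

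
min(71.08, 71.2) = 71.08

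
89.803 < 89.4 False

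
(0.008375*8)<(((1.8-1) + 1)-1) True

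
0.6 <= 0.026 False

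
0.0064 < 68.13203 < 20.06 False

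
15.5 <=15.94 True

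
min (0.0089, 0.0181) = 0.0089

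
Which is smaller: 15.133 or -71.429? -71.429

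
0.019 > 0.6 False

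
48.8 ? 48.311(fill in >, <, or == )>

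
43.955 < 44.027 True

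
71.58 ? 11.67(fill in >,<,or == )>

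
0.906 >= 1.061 False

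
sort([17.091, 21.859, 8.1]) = [8.1, 17.091, 21.859]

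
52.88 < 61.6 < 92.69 True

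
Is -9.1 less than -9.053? Yes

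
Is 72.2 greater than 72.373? No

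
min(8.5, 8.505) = 8.5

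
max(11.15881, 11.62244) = 11.62244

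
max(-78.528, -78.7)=-78.528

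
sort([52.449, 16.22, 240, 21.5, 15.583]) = [15.583, 16.22, 21.5, 52.449, 240]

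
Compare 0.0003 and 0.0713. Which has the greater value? 0.0713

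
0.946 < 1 True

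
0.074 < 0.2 True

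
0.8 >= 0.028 True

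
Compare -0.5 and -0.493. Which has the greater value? -0.493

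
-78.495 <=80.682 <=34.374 False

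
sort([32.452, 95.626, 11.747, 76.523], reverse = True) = [95.626, 76.523, 32.452, 11.747]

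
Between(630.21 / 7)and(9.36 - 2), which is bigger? (630.21 / 7)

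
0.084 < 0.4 True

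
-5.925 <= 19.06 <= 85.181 True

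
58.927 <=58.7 False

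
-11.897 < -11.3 True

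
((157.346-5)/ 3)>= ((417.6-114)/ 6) True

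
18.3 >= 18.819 False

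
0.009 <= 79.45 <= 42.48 False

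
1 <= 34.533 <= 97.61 True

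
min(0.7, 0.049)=0.049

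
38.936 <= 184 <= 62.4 False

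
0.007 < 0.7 True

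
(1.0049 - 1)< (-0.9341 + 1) True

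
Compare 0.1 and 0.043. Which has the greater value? 0.1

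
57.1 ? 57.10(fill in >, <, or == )==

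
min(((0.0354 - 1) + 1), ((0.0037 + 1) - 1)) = 0.0037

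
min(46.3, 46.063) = 46.063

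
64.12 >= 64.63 False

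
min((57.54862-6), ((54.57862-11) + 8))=51.54862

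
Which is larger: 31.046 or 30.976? 31.046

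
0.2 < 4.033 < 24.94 True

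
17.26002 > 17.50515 False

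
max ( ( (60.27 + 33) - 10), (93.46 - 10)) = 83.46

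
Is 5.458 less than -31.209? No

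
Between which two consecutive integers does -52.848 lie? -53 and -52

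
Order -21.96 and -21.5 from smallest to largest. -21.96, -21.5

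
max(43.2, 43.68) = 43.68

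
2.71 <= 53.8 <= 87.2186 True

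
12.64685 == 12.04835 False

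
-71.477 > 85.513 False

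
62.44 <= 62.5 True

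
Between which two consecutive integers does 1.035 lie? 1 and 2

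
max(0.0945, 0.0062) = 0.0945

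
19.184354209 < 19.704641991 True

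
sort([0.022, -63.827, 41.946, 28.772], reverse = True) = [41.946, 28.772, 0.022, -63.827]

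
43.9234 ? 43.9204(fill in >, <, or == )>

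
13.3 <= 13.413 True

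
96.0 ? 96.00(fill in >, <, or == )==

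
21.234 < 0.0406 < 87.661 False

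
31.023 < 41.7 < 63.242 True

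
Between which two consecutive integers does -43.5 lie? -44 and -43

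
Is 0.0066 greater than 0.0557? No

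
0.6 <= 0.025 False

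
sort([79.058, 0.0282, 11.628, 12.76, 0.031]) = [0.0282, 0.031, 11.628, 12.76, 79.058]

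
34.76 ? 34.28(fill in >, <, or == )>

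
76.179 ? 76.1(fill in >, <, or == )>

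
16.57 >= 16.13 True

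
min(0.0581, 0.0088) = 0.0088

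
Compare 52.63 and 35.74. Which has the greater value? 52.63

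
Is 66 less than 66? No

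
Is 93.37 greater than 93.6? No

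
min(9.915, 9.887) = 9.887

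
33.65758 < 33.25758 False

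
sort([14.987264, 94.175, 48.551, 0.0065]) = [0.0065, 14.987264, 48.551, 94.175]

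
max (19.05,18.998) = 19.05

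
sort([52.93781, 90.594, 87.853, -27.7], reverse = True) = [90.594, 87.853, 52.93781, -27.7]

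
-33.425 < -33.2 True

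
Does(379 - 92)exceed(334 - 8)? No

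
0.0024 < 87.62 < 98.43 True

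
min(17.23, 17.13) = 17.13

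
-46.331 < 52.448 True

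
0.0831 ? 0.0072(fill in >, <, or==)>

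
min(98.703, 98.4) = 98.4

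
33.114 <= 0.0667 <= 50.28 False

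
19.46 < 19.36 False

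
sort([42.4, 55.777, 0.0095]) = [0.0095, 42.4, 55.777]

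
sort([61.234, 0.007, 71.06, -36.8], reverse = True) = [71.06, 61.234, 0.007, -36.8]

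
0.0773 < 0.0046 False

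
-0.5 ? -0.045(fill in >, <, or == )<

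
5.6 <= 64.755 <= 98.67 True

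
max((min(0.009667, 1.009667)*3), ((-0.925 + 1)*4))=0.3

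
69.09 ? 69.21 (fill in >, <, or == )<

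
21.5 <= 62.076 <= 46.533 False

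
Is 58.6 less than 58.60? No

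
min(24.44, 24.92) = 24.44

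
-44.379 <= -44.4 False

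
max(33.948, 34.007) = 34.007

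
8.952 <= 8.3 False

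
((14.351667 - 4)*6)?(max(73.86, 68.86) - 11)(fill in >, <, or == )<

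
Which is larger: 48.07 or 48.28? 48.28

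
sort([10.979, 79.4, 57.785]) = [10.979, 57.785, 79.4]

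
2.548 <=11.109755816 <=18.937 True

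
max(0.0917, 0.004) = 0.0917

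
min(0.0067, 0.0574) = 0.0067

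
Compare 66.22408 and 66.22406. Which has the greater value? 66.22408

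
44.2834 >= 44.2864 False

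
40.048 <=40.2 True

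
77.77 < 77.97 True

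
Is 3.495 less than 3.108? No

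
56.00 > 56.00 False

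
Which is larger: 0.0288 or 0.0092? 0.0288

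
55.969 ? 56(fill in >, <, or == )<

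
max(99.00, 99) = 99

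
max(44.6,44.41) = 44.6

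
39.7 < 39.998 True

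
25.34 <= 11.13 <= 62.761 False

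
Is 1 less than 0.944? No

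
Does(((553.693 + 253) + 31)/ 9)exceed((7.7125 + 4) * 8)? No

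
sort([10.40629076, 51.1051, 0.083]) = [0.083, 10.40629076, 51.1051]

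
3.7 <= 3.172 False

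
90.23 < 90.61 True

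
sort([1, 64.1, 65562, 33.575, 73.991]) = [1, 33.575, 64.1, 73.991, 65562]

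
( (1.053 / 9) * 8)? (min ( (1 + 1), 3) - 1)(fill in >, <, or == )<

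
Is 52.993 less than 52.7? No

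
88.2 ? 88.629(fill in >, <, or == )<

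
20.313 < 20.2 False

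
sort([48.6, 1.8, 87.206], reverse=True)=[87.206, 48.6, 1.8]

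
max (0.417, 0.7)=0.7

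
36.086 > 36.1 False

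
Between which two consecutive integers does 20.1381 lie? 20 and 21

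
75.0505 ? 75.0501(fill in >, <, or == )>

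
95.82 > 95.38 True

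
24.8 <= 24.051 False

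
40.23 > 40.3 False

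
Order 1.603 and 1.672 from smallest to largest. 1.603, 1.672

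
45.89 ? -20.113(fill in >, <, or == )>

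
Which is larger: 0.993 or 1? 1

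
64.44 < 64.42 False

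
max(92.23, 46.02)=92.23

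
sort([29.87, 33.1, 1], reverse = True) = [33.1, 29.87, 1]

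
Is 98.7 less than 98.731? Yes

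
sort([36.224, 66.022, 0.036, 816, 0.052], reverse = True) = [816, 66.022, 36.224, 0.052, 0.036]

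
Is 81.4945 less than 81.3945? No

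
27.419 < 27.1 False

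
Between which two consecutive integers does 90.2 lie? 90 and 91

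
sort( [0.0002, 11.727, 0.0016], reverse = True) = [11.727, 0.0016, 0.0002]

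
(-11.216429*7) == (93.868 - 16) False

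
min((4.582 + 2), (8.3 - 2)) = 6.3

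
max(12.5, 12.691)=12.691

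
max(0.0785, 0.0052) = 0.0785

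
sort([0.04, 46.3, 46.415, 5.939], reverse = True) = [46.415, 46.3, 5.939, 0.04]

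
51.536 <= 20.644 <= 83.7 False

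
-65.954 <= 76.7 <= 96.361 True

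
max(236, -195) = 236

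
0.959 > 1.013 False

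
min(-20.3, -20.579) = -20.579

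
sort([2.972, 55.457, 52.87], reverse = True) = [55.457, 52.87, 2.972]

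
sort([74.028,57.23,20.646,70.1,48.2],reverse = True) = [74.028,70.1,57.23,48.2,20.646]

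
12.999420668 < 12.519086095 False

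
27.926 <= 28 True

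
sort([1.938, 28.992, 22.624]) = [1.938, 22.624, 28.992]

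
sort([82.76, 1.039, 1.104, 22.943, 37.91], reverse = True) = [82.76, 37.91, 22.943, 1.104, 1.039]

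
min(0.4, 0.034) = 0.034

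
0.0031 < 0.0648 True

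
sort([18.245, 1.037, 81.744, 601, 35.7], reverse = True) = [601, 81.744, 35.7, 18.245, 1.037]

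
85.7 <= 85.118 False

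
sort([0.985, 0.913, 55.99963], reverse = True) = [55.99963, 0.985, 0.913]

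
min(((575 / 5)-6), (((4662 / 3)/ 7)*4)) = 109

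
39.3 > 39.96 False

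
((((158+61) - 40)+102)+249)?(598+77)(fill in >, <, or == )<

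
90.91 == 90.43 False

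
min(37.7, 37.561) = 37.561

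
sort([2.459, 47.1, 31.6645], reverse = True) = [47.1, 31.6645, 2.459]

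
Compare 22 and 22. They are equal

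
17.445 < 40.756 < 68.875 True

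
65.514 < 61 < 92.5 False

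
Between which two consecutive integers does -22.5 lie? -23 and -22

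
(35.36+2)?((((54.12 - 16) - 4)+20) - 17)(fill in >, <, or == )>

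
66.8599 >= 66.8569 True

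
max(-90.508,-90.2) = -90.2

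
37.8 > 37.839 False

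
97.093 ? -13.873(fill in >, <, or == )>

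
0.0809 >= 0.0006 True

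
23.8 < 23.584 False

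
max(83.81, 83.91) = 83.91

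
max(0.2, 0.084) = 0.2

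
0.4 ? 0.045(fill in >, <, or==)>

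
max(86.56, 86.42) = 86.56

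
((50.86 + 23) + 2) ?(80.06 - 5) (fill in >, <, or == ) >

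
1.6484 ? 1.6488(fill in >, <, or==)<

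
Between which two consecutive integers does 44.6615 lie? 44 and 45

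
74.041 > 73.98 True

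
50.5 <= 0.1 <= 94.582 False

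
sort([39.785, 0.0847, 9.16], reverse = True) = [39.785, 9.16, 0.0847]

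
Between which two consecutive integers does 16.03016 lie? 16 and 17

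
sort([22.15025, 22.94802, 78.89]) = [22.15025, 22.94802, 78.89]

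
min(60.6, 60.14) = 60.14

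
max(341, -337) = 341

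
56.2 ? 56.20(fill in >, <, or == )==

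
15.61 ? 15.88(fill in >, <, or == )<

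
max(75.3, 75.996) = 75.996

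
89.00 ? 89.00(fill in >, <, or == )==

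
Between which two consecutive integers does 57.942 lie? 57 and 58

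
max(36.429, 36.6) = 36.6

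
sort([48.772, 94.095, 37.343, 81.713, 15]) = [15, 37.343, 48.772, 81.713, 94.095]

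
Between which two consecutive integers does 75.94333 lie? 75 and 76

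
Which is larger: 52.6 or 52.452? 52.6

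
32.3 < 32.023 False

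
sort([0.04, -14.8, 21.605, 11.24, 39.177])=[-14.8, 0.04, 11.24, 21.605, 39.177]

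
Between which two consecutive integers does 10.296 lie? 10 and 11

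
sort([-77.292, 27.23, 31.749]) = [-77.292, 27.23, 31.749]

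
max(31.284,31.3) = 31.3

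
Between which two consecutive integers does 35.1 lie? 35 and 36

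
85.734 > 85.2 True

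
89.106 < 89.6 True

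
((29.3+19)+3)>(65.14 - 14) True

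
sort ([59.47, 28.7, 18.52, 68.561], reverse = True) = [68.561, 59.47, 28.7, 18.52]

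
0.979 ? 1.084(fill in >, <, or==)<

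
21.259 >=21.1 True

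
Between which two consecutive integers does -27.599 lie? -28 and -27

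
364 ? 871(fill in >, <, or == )<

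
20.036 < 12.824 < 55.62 False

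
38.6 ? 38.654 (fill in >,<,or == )<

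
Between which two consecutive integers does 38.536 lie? 38 and 39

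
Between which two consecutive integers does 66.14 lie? 66 and 67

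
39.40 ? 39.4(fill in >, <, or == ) ==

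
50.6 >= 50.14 True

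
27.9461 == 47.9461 False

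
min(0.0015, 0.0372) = 0.0015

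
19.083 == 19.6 False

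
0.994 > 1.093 False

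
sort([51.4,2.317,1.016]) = [1.016,2.317,51.4]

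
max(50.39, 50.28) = 50.39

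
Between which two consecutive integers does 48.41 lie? 48 and 49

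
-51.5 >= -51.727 True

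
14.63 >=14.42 True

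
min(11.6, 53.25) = 11.6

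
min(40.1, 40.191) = 40.1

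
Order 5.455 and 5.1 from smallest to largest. 5.1, 5.455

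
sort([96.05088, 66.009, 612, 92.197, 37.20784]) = [37.20784, 66.009, 92.197, 96.05088, 612]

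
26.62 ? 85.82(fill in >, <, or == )<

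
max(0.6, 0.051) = 0.6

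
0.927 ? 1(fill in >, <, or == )<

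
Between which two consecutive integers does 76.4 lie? 76 and 77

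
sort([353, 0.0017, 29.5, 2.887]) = [0.0017, 2.887, 29.5, 353]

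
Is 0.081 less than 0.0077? No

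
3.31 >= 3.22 True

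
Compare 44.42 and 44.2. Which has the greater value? 44.42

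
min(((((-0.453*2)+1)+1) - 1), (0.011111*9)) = 0.094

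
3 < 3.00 False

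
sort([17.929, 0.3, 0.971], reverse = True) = [17.929, 0.971, 0.3]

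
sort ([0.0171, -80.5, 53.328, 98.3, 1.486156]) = [-80.5, 0.0171, 1.486156, 53.328, 98.3]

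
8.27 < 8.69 True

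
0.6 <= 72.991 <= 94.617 True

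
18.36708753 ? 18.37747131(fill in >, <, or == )<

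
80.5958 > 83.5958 False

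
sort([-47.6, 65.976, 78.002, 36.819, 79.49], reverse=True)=[79.49, 78.002, 65.976, 36.819, -47.6]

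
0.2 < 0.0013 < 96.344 False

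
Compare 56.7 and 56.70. They are equal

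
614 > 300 True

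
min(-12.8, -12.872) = -12.872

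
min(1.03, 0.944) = 0.944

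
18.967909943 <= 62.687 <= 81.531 True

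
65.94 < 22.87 False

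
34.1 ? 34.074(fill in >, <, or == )>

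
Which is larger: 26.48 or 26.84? 26.84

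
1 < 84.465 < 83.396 False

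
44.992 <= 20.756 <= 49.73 False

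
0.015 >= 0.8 False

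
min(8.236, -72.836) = -72.836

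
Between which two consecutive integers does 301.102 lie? 301 and 302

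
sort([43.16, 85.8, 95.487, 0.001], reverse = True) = [95.487, 85.8, 43.16, 0.001]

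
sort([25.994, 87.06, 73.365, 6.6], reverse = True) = [87.06, 73.365, 25.994, 6.6]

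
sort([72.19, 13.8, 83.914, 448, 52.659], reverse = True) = [448, 83.914, 72.19, 52.659, 13.8]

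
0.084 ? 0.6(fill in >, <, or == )<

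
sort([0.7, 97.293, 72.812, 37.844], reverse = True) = [97.293, 72.812, 37.844, 0.7]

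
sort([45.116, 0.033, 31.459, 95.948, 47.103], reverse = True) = [95.948, 47.103, 45.116, 31.459, 0.033]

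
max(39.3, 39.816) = 39.816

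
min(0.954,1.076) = 0.954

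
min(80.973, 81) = 80.973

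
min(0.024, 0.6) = 0.024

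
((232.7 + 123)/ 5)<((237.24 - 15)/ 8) False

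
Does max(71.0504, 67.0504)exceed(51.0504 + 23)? No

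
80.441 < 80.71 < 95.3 True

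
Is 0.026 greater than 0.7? No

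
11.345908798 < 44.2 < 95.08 True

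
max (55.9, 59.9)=59.9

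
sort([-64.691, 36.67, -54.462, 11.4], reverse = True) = [36.67, 11.4, -54.462, -64.691]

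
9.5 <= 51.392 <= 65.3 True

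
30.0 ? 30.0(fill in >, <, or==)==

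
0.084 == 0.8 False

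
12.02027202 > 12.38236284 False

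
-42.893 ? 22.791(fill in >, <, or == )<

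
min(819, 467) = 467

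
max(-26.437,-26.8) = -26.437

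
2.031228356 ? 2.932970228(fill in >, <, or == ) <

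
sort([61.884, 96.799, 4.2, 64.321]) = [4.2, 61.884, 64.321, 96.799]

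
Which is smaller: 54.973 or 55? 54.973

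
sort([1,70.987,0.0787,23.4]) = [0.0787,1,23.4,70.987]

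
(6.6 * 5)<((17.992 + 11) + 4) False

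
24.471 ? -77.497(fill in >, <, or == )>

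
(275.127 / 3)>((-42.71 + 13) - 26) True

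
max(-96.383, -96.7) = -96.383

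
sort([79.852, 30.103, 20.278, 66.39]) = [20.278, 30.103, 66.39, 79.852]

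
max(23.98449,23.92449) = 23.98449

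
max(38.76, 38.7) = 38.76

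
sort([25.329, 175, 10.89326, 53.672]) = [10.89326, 25.329, 53.672, 175]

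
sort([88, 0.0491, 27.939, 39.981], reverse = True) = [88, 39.981, 27.939, 0.0491]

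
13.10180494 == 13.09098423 False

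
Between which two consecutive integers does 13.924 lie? 13 and 14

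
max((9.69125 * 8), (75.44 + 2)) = 77.53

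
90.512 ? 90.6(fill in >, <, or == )<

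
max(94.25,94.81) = 94.81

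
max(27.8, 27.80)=27.80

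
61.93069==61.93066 False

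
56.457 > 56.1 True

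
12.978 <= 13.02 True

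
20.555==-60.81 False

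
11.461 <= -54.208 False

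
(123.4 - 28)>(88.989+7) False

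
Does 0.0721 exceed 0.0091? Yes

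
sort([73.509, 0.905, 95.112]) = [0.905, 73.509, 95.112]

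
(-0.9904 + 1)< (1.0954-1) True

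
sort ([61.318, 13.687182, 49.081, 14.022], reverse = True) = [61.318, 49.081, 14.022, 13.687182]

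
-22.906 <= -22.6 True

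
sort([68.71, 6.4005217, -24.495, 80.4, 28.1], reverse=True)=[80.4, 68.71, 28.1, 6.4005217, -24.495]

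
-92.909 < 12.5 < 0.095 False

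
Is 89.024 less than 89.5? Yes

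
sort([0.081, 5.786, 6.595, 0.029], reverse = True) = [6.595, 5.786, 0.081, 0.029]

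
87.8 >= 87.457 True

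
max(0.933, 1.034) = 1.034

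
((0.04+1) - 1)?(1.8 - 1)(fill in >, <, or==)<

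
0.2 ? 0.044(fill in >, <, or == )>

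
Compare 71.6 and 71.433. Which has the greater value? 71.6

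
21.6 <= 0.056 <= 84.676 False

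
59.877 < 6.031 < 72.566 False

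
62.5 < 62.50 False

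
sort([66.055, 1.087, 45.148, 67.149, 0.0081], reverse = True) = [67.149, 66.055, 45.148, 1.087, 0.0081]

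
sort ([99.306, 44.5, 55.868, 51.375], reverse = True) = [99.306, 55.868, 51.375, 44.5]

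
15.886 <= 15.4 False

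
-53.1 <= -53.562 False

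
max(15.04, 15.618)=15.618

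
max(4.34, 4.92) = 4.92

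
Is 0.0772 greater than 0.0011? Yes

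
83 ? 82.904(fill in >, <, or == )>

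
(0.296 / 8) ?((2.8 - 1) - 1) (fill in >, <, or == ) <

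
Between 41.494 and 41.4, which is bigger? 41.494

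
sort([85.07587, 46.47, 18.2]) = [18.2, 46.47, 85.07587]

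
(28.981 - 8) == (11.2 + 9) False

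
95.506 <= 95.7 True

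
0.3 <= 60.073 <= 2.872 False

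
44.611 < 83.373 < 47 False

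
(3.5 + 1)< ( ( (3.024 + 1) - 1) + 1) False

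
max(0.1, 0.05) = 0.1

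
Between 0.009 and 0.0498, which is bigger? 0.0498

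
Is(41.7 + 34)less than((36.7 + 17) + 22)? No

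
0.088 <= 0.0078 False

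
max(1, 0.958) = 1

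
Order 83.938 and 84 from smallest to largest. 83.938, 84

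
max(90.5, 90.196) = 90.5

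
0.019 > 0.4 False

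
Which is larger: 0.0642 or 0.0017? 0.0642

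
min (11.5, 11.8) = 11.5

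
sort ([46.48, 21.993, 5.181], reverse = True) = [46.48, 21.993, 5.181]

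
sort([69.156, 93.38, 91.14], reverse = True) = [93.38, 91.14, 69.156]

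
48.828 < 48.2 False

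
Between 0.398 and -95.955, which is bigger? 0.398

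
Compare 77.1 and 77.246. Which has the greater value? 77.246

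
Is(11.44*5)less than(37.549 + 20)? Yes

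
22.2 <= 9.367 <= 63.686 False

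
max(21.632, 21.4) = 21.632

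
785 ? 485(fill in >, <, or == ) >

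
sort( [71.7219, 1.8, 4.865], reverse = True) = [71.7219, 4.865, 1.8]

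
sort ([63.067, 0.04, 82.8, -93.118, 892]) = [-93.118, 0.04, 63.067, 82.8, 892]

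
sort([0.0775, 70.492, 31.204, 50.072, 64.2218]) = [0.0775, 31.204, 50.072, 64.2218, 70.492]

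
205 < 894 True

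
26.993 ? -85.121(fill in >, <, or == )>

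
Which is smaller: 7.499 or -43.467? -43.467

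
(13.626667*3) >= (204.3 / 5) True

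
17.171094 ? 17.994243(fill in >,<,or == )<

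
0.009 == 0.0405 False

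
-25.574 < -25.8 False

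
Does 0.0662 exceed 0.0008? Yes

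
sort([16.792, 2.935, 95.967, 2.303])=[2.303, 2.935, 16.792, 95.967]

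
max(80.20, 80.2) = 80.2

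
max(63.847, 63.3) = 63.847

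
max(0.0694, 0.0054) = 0.0694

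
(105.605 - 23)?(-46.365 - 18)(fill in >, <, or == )>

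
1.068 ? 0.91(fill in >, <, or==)>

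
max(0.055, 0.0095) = 0.055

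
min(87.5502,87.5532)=87.5502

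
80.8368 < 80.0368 False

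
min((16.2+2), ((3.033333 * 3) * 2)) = 18.199998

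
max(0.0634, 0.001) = 0.0634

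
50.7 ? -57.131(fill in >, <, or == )>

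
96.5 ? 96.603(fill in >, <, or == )<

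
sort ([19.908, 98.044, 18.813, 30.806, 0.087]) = [0.087, 18.813, 19.908, 30.806, 98.044]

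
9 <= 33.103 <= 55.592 True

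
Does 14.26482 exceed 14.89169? No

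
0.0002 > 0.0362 False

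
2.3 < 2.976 True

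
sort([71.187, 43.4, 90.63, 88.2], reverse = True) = [90.63, 88.2, 71.187, 43.4]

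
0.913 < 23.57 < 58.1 True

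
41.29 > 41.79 False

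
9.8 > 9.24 True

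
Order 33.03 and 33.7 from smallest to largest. 33.03, 33.7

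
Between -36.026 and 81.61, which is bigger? 81.61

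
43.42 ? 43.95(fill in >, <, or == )<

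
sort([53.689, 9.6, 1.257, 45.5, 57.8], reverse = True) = [57.8, 53.689, 45.5, 9.6, 1.257]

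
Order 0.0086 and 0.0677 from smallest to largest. 0.0086, 0.0677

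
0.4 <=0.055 False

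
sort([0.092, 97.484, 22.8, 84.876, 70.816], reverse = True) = [97.484, 84.876, 70.816, 22.8, 0.092]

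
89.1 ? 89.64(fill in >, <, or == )<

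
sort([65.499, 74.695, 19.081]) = [19.081, 65.499, 74.695]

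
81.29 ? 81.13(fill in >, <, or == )>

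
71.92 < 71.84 False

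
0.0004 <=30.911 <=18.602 False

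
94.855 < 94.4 False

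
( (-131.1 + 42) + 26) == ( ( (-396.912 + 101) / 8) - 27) False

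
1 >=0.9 True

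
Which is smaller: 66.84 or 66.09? 66.09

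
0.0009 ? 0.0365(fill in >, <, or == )<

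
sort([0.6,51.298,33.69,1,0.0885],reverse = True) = [51.298,33.69,1,0.6,0.0885]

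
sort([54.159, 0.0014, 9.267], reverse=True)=[54.159, 9.267, 0.0014]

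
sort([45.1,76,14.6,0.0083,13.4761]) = [0.0083,13.4761,14.6,45.1,76]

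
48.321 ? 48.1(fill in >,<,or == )>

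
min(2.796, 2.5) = 2.5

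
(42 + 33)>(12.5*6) False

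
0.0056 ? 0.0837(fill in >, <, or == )<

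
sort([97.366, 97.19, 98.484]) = [97.19, 97.366, 98.484]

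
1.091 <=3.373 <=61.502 True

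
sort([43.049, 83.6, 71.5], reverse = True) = [83.6, 71.5, 43.049]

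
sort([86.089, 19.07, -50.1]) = [-50.1, 19.07, 86.089]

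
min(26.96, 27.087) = 26.96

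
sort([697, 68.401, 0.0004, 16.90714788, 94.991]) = [0.0004, 16.90714788, 68.401, 94.991, 697]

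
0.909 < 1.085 True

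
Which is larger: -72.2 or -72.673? -72.2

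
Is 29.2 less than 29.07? No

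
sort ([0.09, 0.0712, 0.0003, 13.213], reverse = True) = [13.213, 0.09, 0.0712, 0.0003]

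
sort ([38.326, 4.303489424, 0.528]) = [0.528, 4.303489424, 38.326]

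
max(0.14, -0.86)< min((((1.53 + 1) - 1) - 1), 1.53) True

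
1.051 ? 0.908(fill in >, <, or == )>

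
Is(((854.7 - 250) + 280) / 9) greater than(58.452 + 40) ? No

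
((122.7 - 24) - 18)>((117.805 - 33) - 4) False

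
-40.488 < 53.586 True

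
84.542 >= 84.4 True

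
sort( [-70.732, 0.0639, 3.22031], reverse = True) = [3.22031, 0.0639, -70.732]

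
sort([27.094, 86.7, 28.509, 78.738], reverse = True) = [86.7, 78.738, 28.509, 27.094]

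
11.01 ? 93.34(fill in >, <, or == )<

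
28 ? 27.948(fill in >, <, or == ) >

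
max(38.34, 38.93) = 38.93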